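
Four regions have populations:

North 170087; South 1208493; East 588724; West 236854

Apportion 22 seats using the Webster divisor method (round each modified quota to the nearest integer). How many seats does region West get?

2

Standard divisor 2204158/22 ≈ 100189; standard quotas: North 1.698, South 12.062, East 5.876, West 2.364.
Rounding to the nearest integer gives North 2, South 12, East 6, West 2 — total 22, matching the house size, so no adjustment is needed.
West receives 2.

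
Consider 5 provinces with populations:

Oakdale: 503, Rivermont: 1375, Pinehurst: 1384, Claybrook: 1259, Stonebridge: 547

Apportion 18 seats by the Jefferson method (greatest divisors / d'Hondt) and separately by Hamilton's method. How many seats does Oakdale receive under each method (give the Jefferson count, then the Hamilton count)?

Jefferson: Oakdale 1, Rivermont 5, Pinehurst 5, Claybrook 5, Stonebridge 2.
Hamilton: Oakdale 2, Rivermont 5, Pinehurst 5, Claybrook 4, Stonebridge 2.
Oakdale gets 1 under Jefferson and 2 under Hamilton.

1 and 2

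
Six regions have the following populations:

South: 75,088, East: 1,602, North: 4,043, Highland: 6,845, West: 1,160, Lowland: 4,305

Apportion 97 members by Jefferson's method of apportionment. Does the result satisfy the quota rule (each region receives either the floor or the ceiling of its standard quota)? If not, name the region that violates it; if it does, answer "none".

Standard quotas: South 78.281, East 1.670, North 4.215, Highland 7.136, West 1.209, Lowland 4.488.
Jefferson allocation: South 80, East 1, North 4, Highland 7, West 1, Lowland 4.
South has quota 78.281 (lower 78, upper 79) but receives 80 — outside the quota interval.

South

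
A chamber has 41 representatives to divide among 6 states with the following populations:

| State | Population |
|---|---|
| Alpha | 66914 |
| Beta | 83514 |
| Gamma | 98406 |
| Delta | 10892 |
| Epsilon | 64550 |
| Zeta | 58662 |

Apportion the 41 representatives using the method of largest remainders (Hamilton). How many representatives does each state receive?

Alpha: 7; Beta: 9; Gamma: 11; Delta: 1; Epsilon: 7; Zeta: 6

The standard divisor is 382938/41 ≈ 9339.951.
Standard quotas: Alpha 7.1643, Beta 8.9416, Gamma 10.5360, Delta 1.1662, Epsilon 6.9112, Zeta 6.2808.
Lower quotas: Alpha 7, Beta 8, Gamma 10, Delta 1, Epsilon 6, Zeta 6 (sum 38, leaving 3 seats).
Remainders in descending order: Beta 0.9416, Epsilon 0.9112, Gamma 0.5360, Zeta 0.2808, Delta 0.1662, Alpha 0.1643.
The surplus seats go to Beta, Epsilon, Gamma.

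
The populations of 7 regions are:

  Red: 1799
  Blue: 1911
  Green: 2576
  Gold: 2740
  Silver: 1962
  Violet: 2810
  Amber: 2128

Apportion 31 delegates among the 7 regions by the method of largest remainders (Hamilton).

Red 4, Blue 4, Green 5, Gold 5, Silver 4, Violet 5, Amber 4

Standard divisor: 15926 ÷ 31 ≈ 513.742.
Standard quotas: Red 3.502, Blue 3.720, Green 5.014, Gold 5.333, Silver 3.819, Violet 5.470, Amber 4.142.
Lower quotas: Red 3, Blue 3, Green 5, Gold 5, Silver 3, Violet 5, Amber 4 (sum 28, leaving 3 seats).
Remainders in descending order: Silver 0.819, Blue 0.720, Red 0.502, Violet 0.470, Gold 0.333, Amber 0.142, Green 0.014.
Largest remainders: Silver, Blue, Red receive the extra seats.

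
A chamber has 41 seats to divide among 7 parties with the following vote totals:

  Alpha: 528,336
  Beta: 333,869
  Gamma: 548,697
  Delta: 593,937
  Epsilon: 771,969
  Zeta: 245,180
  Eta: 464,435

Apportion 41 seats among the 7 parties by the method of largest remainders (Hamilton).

Total 3486423; standard divisor 3486423/41 ≈ 85034.707.
Standard quotas: Alpha 6.2132, Beta 3.9263, Gamma 6.4526, Delta 6.9846, Epsilon 9.0783, Zeta 2.8833, Eta 5.4617.
Lower quotas: Alpha 6, Beta 3, Gamma 6, Delta 6, Epsilon 9, Zeta 2, Eta 5 (sum 37, leaving 4 seats).
Remainders in descending order: Delta 0.9846, Beta 0.9263, Zeta 0.8833, Eta 0.4617, Gamma 0.4526, Alpha 0.2132, Epsilon 0.0783.
The surplus seats go to Delta, Beta, Zeta, Eta.

Alpha 6, Beta 4, Gamma 6, Delta 7, Epsilon 9, Zeta 3, Eta 6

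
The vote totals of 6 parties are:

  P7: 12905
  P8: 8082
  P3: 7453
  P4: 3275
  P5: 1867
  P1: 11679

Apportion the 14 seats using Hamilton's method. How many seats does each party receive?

P7=4, P8=2, P3=2, P4=1, P5=1, P1=4

Standard divisor: 45261 ÷ 14 ≈ 3232.929.
Standard quotas: P7 3.9917, P8 2.4999, P3 2.3053, P4 1.0130, P5 0.5775, P1 3.6125.
Lower quotas: P7 3, P8 2, P3 2, P4 1, P5 0, P1 3 (sum 11, leaving 3 seats).
Remainders in descending order: P7 0.9917, P1 0.6125, P5 0.5775, P8 0.4999, P3 0.3053, P4 0.0130.
The surplus seats go to P7, P1, P5.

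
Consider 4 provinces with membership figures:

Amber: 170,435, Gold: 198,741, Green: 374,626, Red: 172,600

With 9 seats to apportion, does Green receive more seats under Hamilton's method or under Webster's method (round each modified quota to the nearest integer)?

Hamilton

Hamilton: Amber 1, Gold 2, Green 4, Red 2.
Webster: Amber 2, Gold 2, Green 3, Red 2.
Green gets 4 under Hamilton and 3 under Webster.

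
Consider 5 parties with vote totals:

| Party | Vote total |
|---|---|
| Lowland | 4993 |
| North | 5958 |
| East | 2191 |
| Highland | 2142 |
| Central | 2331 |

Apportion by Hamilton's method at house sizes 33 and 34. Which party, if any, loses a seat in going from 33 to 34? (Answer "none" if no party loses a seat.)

Central

At 33 seats: Lowland 9, North 11, East 4, Highland 4, Central 5.
At 34 seats: Lowland 10, North 12, East 4, Highland 4, Central 4.
Central drops from 5 to 4.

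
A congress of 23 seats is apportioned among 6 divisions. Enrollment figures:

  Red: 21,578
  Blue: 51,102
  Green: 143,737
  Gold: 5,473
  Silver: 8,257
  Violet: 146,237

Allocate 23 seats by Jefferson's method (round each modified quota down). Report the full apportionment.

Standard divisor 376384/23 ≈ 16364.522; standard quotas: Red 1.319, Blue 3.123, Green 8.783, Gold 0.334, Silver 0.505, Violet 8.936.
Rounding down gives 1, 3, 8, 0, 0, 8 = 20 seats, so the divisor must be adjusted.
With modified divisor 14500: modified quotas Red 1.488, Blue 3.524, Green 9.913, Gold 0.377, Silver 0.569, Violet 10.085.
Rounding down: Red 1, Blue 3, Green 9, Gold 0, Silver 0, Violet 10 (total 23).

Red: 1, Blue: 3, Green: 9, Gold: 0, Silver: 0, Violet: 10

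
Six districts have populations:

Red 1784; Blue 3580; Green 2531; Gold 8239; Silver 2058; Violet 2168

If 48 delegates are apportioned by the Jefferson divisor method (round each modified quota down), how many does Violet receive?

Standard divisor 20360/48 ≈ 424.167; standard quotas: Red 4.206, Blue 8.440, Green 5.967, Gold 19.424, Silver 4.852, Violet 5.111.
Rounding down gives 4, 8, 5, 19, 4, 5 = 45 seats, so the divisor must be adjusted.
With modified divisor 400: modified quotas Red 4.460, Blue 8.950, Green 6.327, Gold 20.598, Silver 5.145, Violet 5.420.
Rounding down: Red 4, Blue 8, Green 6, Gold 20, Silver 5, Violet 5 (total 48).
Violet receives 5.

5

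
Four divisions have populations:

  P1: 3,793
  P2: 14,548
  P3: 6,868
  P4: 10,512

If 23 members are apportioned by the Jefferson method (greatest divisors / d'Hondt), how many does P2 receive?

Standard divisor 35721/23 ≈ 1553.087; standard quotas: P1 2.442, P2 9.367, P3 4.422, P4 6.768.
Rounding down gives 2, 9, 4, 6 = 21 seats, so the divisor must be adjusted.
With modified divisor 1400: modified quotas P1 2.709, P2 10.391, P3 4.906, P4 7.509.
Rounding down: P1 2, P2 10, P3 4, P4 7 (total 23).
P2 receives 10.

10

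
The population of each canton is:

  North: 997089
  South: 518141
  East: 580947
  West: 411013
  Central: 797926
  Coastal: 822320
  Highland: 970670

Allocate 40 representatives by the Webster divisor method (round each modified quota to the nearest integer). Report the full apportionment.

Standard divisor 5098106/40 ≈ 127452.65; standard quotas: North 7.823, South 4.065, East 4.558, West 3.225, Central 6.261, Coastal 6.452, Highland 7.616.
Rounding to the nearest integer gives North 8, South 4, East 5, West 3, Central 6, Coastal 6, Highland 8 — total 40, matching the house size, so no adjustment is needed.

North: 8; South: 4; East: 5; West: 3; Central: 6; Coastal: 6; Highland: 8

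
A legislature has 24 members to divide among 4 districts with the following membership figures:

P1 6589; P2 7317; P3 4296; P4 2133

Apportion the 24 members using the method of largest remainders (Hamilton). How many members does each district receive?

P1: 8, P2: 9, P3: 5, P4: 2

Standard divisor: 20335 ÷ 24 ≈ 847.292.
Standard quotas: P1 7.7765, P2 8.6358, P3 5.0703, P4 2.5174.
Lower quotas: P1 7, P2 8, P3 5, P4 2 (sum 22, leaving 2 seats).
Remainders in descending order: P1 0.7765, P2 0.6358, P4 0.5174, P3 0.0703.
The surplus seats go to P1, P2.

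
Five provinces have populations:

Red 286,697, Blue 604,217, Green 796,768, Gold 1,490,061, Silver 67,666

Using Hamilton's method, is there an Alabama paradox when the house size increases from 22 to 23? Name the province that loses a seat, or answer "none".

At 22 seats: Red 2, Blue 4, Green 5, Gold 10, Silver 1.
At 23 seats: Red 2, Blue 4, Green 6, Gold 11, Silver 0.
Silver drops from 1 to 0.

Silver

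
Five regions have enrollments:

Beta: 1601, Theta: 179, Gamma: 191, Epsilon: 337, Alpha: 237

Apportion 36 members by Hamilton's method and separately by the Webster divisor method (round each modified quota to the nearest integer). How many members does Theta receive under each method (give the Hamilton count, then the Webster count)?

Hamilton: Beta 23, Theta 2, Gamma 3, Epsilon 5, Alpha 3.
Webster: Beta 22, Theta 3, Gamma 3, Epsilon 5, Alpha 3.
Theta gets 2 under Hamilton and 3 under Webster.

2 and 3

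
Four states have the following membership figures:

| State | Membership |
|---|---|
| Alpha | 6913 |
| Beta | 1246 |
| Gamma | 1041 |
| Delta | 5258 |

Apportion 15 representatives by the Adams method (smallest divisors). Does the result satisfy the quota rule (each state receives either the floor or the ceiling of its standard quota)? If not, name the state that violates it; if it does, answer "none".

none

Standard quotas: Alpha 7.172, Beta 1.293, Gamma 1.080, Delta 5.455.
Adams allocation: Alpha 7, Beta 2, Gamma 1, Delta 5.
Every allocation lies between the lower and upper quota.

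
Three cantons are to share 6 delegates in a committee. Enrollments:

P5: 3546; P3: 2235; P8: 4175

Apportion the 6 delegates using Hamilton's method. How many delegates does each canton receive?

Standard divisor: 9956 ÷ 6 ≈ 1659.333.
Standard quotas: P5 2.137, P3 1.347, P8 2.516.
Lower quotas: P5 2, P3 1, P8 2 (sum 5, leaving 1 seat).
Remainders in descending order: P8 0.516, P3 0.347, P5 0.137.
Largest remainder: P8 receives the extra seat.

P5=2, P3=1, P8=3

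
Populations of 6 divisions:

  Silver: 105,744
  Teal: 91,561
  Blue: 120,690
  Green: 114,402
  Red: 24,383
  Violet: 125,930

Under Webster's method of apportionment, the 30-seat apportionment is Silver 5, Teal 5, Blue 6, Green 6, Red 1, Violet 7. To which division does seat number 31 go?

Silver

Priority for the next seat is population ÷ (current seats + 0.5).
Priorities: Silver 19226.182, Teal 16647.455, Blue 18567.692, Green 17600.308, Red 16255.333, Violet 16790.667.
Highest priority: Silver.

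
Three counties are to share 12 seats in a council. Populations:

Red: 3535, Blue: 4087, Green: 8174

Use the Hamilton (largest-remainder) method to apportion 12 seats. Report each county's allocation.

The standard divisor is 15796/12 ≈ 1316.333.
Standard quotas: Red 2.6855, Blue 3.1048, Green 6.2097.
Lower quotas: Red 2, Blue 3, Green 6 (sum 11, leaving 1 seat).
Remainders in descending order: Red 0.6855, Green 0.2097, Blue 0.1048.
The surplus seat goes to Red.

Red 3; Blue 3; Green 6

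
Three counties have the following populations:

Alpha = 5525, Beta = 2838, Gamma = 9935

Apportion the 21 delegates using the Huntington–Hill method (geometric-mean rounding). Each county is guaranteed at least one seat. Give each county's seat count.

With divisor 859: modified quotas Alpha 6.432, Beta 3.304, Gamma 11.566.
Geometric-mean thresholds: Alpha √(6·7)=6.481, Beta √(3·4)=3.464, Gamma √(11·12)=11.489.
Each quota rounded against its threshold gives Alpha 6, Beta 3, Gamma 12 (total 21).

Alpha 6; Beta 3; Gamma 12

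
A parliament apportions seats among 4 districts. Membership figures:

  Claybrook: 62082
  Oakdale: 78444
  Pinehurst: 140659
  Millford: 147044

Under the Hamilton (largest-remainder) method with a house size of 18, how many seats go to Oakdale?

Standard divisor: 428229 ÷ 18 ≈ 23790.5.
Standard quotas: Claybrook 2.6095, Oakdale 3.2973, Pinehurst 5.9124, Millford 6.1808.
Lower quotas: Claybrook 2, Oakdale 3, Pinehurst 5, Millford 6 (sum 16, leaving 2 seats).
Remainders in descending order: Pinehurst 0.9124, Claybrook 0.6095, Oakdale 0.2973, Millford 0.1808.
The surplus seats go to Pinehurst, Claybrook.
Oakdale receives 3.

3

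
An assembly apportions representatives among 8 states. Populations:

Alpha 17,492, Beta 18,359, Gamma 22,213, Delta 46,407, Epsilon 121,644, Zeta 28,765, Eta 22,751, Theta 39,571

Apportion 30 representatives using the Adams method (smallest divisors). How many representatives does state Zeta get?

3

Standard divisor 317202/30 ≈ 10573.4; standard quotas: Alpha 1.654, Beta 1.736, Gamma 2.101, Delta 4.389, Epsilon 11.505, Zeta 2.721, Eta 2.152, Theta 3.743.
Rounding up gives 2, 2, 3, 5, 12, 3, 3, 4 = 34 seats, so the divisor must be adjusted.
With modified divisor 11900: modified quotas Alpha 1.470, Beta 1.543, Gamma 1.867, Delta 3.900, Epsilon 10.222, Zeta 2.417, Eta 1.912, Theta 3.325.
Rounding up: Alpha 2, Beta 2, Gamma 2, Delta 4, Epsilon 11, Zeta 3, Eta 2, Theta 4 (total 30).
Zeta receives 3.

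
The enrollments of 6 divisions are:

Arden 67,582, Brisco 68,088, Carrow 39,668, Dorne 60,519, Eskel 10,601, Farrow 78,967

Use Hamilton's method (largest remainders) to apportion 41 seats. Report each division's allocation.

Standard divisor: 325425 ÷ 41 ≈ 7937.195.
Standard quotas: Arden 8.5146, Brisco 8.5783, Carrow 4.9977, Dorne 7.6247, Eskel 1.3356, Farrow 9.9490.
Lower quotas: Arden 8, Brisco 8, Carrow 4, Dorne 7, Eskel 1, Farrow 9 (sum 37, leaving 4 seats).
Remainders in descending order: Carrow 0.9977, Farrow 0.9490, Dorne 0.6247, Brisco 0.5783, Arden 0.5146, Eskel 0.3356.
The surplus seats go to Carrow, Farrow, Dorne, Brisco.

Arden 8; Brisco 9; Carrow 5; Dorne 8; Eskel 1; Farrow 10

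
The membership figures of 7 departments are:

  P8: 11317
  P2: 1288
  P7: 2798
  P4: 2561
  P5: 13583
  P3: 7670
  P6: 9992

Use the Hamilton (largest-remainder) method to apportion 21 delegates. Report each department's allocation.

P8 5, P2 1, P7 1, P4 1, P5 6, P3 3, P6 4

The standard divisor is 49209/21 ≈ 2343.286.
Standard quotas: P8 4.8295, P2 0.5497, P7 1.1940, P4 1.0929, P5 5.7966, P3 3.2732, P6 4.2641.
Lower quotas: P8 4, P2 0, P7 1, P4 1, P5 5, P3 3, P6 4 (sum 18, leaving 3 seats).
Remainders in descending order: P8 0.8295, P5 0.7966, P2 0.5497, P3 0.2732, P6 0.2641, P7 0.1940, P4 0.0929.
The surplus seats go to P8, P5, P2.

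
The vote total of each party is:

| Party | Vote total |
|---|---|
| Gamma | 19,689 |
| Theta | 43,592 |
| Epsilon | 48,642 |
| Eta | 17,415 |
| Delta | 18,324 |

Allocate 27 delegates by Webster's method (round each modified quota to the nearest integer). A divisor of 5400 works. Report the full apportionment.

Gamma=4, Theta=8, Epsilon=9, Eta=3, Delta=3

With modified divisor 5400: modified quotas Gamma 3.646, Theta 8.073, Epsilon 9.008, Eta 3.225, Delta 3.393.
Rounding to the nearest integer: Gamma 4, Theta 8, Epsilon 9, Eta 3, Delta 3 (total 27).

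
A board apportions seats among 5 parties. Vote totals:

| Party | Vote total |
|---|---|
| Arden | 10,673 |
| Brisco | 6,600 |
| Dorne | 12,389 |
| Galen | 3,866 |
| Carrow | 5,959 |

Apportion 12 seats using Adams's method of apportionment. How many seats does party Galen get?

1

Standard divisor 39487/12 ≈ 3290.583; standard quotas: Arden 3.243, Brisco 2.006, Dorne 3.765, Galen 1.175, Carrow 1.811.
Rounding up gives 4, 3, 4, 2, 2 = 15 seats, so the divisor must be adjusted.
With modified divisor 4000: modified quotas Arden 2.668, Brisco 1.650, Dorne 3.097, Galen 0.967, Carrow 1.490.
Rounding up: Arden 3, Brisco 2, Dorne 4, Galen 1, Carrow 2 (total 12).
Galen receives 1.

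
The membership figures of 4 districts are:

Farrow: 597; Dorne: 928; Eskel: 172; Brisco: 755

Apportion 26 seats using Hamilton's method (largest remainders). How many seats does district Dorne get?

10

Standard divisor: 2452 ÷ 26 ≈ 94.308.
Standard quotas: Farrow 6.330, Dorne 9.840, Eskel 1.824, Brisco 8.006.
Lower quotas: Farrow 6, Dorne 9, Eskel 1, Brisco 8 (sum 24, leaving 2 seats).
Remainders in descending order: Dorne 0.840, Eskel 0.824, Farrow 0.330, Brisco 0.006.
Largest remainders: Dorne, Eskel receive the extra seats.
Dorne receives 10.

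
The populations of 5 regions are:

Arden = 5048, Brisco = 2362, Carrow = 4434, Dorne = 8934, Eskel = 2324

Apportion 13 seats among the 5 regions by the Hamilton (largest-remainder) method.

Arden=3, Brisco=1, Carrow=3, Dorne=5, Eskel=1

Standard divisor: 23102 ÷ 13 ≈ 1777.077.
Standard quotas: Arden 2.8406, Brisco 1.3291, Carrow 2.4951, Dorne 5.0274, Eskel 1.3078.
Lower quotas: Arden 2, Brisco 1, Carrow 2, Dorne 5, Eskel 1 (sum 11, leaving 2 seats).
Remainders in descending order: Arden 0.8406, Carrow 0.4951, Brisco 0.3291, Eskel 0.3078, Dorne 0.0274.
Largest remainders: Arden, Carrow receive the extra seats.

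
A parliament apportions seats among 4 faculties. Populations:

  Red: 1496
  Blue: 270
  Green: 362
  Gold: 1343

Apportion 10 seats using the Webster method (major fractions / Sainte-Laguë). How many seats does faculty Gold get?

Standard divisor 3471/10 ≈ 347.1; standard quotas: Red 4.310, Blue 0.778, Green 1.043, Gold 3.869.
Rounding to the nearest integer gives Red 4, Blue 1, Green 1, Gold 4 — total 10, matching the house size, so no adjustment is needed.
Gold receives 4.

4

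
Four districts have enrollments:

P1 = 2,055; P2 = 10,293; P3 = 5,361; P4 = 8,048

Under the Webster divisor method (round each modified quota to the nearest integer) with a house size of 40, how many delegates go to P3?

8

Standard divisor 25757/40 ≈ 643.925; standard quotas: P1 3.191, P2 15.985, P3 8.326, P4 12.498.
Rounding to the nearest integer gives 3, 16, 8, 12 = 39 seats, so the divisor must be adjusted.
With modified divisor 640: modified quotas P1 3.211, P2 16.083, P3 8.377, P4 12.575.
Rounding to the nearest integer: P1 3, P2 16, P3 8, P4 13 (total 40).
P3 receives 8.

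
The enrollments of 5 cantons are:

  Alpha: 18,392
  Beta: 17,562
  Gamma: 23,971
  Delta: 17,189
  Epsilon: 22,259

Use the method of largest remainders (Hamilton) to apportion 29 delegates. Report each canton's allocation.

Standard divisor: 99373 ÷ 29 ≈ 3426.655.
Standard quotas: Alpha 5.3673, Beta 5.1251, Gamma 6.9955, Delta 5.0163, Epsilon 6.4958.
Lower quotas: Alpha 5, Beta 5, Gamma 6, Delta 5, Epsilon 6 (sum 27, leaving 2 seats).
Remainders in descending order: Gamma 0.9955, Epsilon 0.4958, Alpha 0.3673, Beta 0.1251, Delta 0.0163.
The surplus seats go to Gamma, Epsilon.

Alpha=5, Beta=5, Gamma=7, Delta=5, Epsilon=7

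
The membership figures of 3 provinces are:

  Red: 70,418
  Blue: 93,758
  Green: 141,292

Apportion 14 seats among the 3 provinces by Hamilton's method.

Red 3, Blue 4, Green 7

Total 305468; standard divisor 305468/14 ≈ 21819.143.
Standard quotas: Red 3.2273, Blue 4.2971, Green 6.4756.
Lower quotas: Red 3, Blue 4, Green 6 (sum 13, leaving 1 seat).
Remainders in descending order: Green 0.4756, Blue 0.2971, Red 0.2273.
The surplus seat goes to Green.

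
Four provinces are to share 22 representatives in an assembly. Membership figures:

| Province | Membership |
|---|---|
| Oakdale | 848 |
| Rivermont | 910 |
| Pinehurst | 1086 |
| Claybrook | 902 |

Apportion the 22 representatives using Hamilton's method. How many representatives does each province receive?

Oakdale: 5, Rivermont: 5, Pinehurst: 7, Claybrook: 5

Standard divisor: 3746 ÷ 22 ≈ 170.273.
Standard quotas: Oakdale 4.980, Rivermont 5.344, Pinehurst 6.378, Claybrook 5.297.
Lower quotas: Oakdale 4, Rivermont 5, Pinehurst 6, Claybrook 5 (sum 20, leaving 2 seats).
Remainders in descending order: Oakdale 0.980, Pinehurst 0.378, Rivermont 0.344, Claybrook 0.297.
Largest remainders: Oakdale, Pinehurst receive the extra seats.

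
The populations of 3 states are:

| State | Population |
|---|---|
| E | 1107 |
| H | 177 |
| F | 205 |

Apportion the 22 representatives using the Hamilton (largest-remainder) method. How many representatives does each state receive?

The standard divisor is 1489/22 ≈ 67.682.
Standard quotas: E 16.356, H 2.615, F 3.029.
Lower quotas: E 16, H 2, F 3 (sum 21, leaving 1 seat).
Remainders in descending order: H 0.615, E 0.356, F 0.029.
The surplus seat goes to H.

E 16, H 3, F 3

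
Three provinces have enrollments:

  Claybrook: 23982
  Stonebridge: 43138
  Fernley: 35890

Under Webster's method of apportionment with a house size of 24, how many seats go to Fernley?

Standard divisor 103010/24 ≈ 4292.083; standard quotas: Claybrook 5.587, Stonebridge 10.051, Fernley 8.362.
Rounding to the nearest integer gives Claybrook 6, Stonebridge 10, Fernley 8 — total 24, matching the house size, so no adjustment is needed.
Fernley receives 8.

8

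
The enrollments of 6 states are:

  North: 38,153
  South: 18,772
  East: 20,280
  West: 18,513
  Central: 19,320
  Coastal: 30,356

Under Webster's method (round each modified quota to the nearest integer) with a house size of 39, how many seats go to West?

Standard divisor 145394/39 ≈ 3728.051; standard quotas: North 10.234, South 5.035, East 5.440, West 4.966, Central 5.182, Coastal 8.143.
Rounding to the nearest integer gives 10, 5, 5, 5, 5, 8 = 38 seats, so the divisor must be adjusted.
With modified divisor 3660: modified quotas North 10.424, South 5.129, East 5.541, West 5.058, Central 5.279, Coastal 8.294.
Rounding to the nearest integer: North 10, South 5, East 6, West 5, Central 5, Coastal 8 (total 39).
West receives 5.

5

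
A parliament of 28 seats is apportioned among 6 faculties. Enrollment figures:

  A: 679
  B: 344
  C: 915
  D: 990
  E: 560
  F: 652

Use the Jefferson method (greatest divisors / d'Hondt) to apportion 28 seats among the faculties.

Standard divisor 4140/28 ≈ 147.857; standard quotas: A 4.592, B 2.327, C 6.188, D 6.696, E 3.787, F 4.410.
Rounding down gives 4, 2, 6, 6, 3, 4 = 25 seats, so the divisor must be adjusted.
With modified divisor 133: modified quotas A 5.105, B 2.586, C 6.880, D 7.444, E 4.211, F 4.902.
Rounding down: A 5, B 2, C 6, D 7, E 4, F 4 (total 28).

A 5, B 2, C 6, D 7, E 4, F 4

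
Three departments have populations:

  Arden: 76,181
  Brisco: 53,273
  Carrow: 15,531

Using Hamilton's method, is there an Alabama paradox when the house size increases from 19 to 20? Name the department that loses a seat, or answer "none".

At 19 seats: Arden 10, Brisco 7, Carrow 2.
At 20 seats: Arden 11, Brisco 7, Carrow 2.
No department's allocation decreased.

none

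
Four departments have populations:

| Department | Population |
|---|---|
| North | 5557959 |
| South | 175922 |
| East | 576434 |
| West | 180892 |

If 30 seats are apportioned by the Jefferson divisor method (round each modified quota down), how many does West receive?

Standard divisor 6491207/30 ≈ 216373.567; standard quotas: North 25.687, South 0.813, East 2.664, West 0.836.
Rounding down gives 25, 0, 2, 0 = 27 seats, so the divisor must be adjusted.
With modified divisor 195300: modified quotas North 28.459, South 0.901, East 2.952, West 0.926.
Rounding down: North 28, South 0, East 2, West 0 (total 30).
West receives 0.

0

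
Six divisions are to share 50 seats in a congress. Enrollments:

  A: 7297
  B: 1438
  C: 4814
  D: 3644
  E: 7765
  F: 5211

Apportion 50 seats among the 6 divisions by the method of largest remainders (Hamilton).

A 12; B 2; C 8; D 6; E 13; F 9

Total 30169; standard divisor 30169/50 ≈ 603.38.
Standard quotas: A 12.0935, B 2.3832, C 7.9784, D 6.0393, E 12.8692, F 8.6363.
Lower quotas: A 12, B 2, C 7, D 6, E 12, F 8 (sum 47, leaving 3 seats).
Remainders in descending order: C 0.9784, E 0.8692, F 0.6363, B 0.3832, A 0.0935, D 0.0393.
Largest remainders: C, E, F receive the extra seats.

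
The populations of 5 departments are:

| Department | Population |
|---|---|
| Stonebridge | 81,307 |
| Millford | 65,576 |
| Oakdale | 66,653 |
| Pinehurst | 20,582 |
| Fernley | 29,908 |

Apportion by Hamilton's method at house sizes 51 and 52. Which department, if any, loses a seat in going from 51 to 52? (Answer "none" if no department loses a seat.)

none

At 51 seats: Stonebridge 16, Millford 12, Oakdale 13, Pinehurst 4, Fernley 6.
At 52 seats: Stonebridge 16, Millford 13, Oakdale 13, Pinehurst 4, Fernley 6.
No department's allocation decreased.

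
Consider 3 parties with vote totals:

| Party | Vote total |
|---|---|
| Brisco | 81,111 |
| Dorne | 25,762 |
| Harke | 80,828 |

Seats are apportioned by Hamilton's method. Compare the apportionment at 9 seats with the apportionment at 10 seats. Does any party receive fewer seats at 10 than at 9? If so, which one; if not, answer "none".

At 9 seats: Brisco 4, Dorne 1, Harke 4.
At 10 seats: Brisco 4, Dorne 2, Harke 4.
No party's allocation decreased.

none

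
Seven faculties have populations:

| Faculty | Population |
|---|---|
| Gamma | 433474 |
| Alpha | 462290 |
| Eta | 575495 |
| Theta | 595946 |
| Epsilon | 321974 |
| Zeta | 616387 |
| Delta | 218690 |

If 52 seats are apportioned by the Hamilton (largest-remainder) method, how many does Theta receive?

The standard divisor is 3224256/52 ≈ 62004.923.
Standard quotas: Gamma 6.9910, Alpha 7.4557, Eta 9.2814, Theta 9.6113, Epsilon 5.1927, Zeta 9.9409, Delta 3.5270.
Lower quotas: Gamma 6, Alpha 7, Eta 9, Theta 9, Epsilon 5, Zeta 9, Delta 3 (sum 48, leaving 4 seats).
Remainders in descending order: Gamma 0.9910, Zeta 0.9409, Theta 0.6113, Delta 0.5270, Alpha 0.4557, Eta 0.2814, Epsilon 0.1927.
The surplus seats go to Gamma, Zeta, Theta, Delta.
Theta receives 10.

10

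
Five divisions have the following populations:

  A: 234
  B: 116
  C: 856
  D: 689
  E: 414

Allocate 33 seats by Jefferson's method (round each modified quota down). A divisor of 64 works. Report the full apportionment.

A 3, B 1, C 13, D 10, E 6

With modified divisor 64: modified quotas A 3.656, B 1.812, C 13.375, D 10.766, E 6.469.
Rounding down: A 3, B 1, C 13, D 10, E 6 (total 33).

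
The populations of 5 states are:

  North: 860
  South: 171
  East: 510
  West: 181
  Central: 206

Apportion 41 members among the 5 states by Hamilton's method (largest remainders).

North 18, South 4, East 11, West 4, Central 4

Total 1928; standard divisor 1928/41 ≈ 47.024.
Standard quotas: North 18.288, South 3.636, East 10.845, West 3.849, Central 4.381.
Lower quotas: North 18, South 3, East 10, West 3, Central 4 (sum 38, leaving 3 seats).
Remainders in descending order: West 0.849, East 0.845, South 0.636, Central 0.381, North 0.288.
The surplus seats go to West, East, South.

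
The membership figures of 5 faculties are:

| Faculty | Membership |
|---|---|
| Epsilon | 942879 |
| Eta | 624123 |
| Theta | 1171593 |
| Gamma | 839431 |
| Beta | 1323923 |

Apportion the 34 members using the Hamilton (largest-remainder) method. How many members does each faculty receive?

Epsilon 7, Eta 4, Theta 8, Gamma 6, Beta 9

Total 4901949; standard divisor 4901949/34 ≈ 144174.971.
Standard quotas: Epsilon 6.5398, Eta 4.3289, Theta 8.1262, Gamma 5.8223, Beta 9.1828.
Lower quotas: Epsilon 6, Eta 4, Theta 8, Gamma 5, Beta 9 (sum 32, leaving 2 seats).
Remainders in descending order: Gamma 0.8223, Epsilon 0.5398, Eta 0.3289, Beta 0.1828, Theta 0.1262.
The surplus seats go to Gamma, Epsilon.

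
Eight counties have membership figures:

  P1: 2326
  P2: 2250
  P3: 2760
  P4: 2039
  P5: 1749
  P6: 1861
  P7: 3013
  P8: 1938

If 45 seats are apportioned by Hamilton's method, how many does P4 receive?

Standard divisor: 17936 ÷ 45 ≈ 398.578.
Standard quotas: P1 5.836, P2 5.645, P3 6.925, P4 5.116, P5 4.388, P6 4.669, P7 7.559, P8 4.862.
Lower quotas: P1 5, P2 5, P3 6, P4 5, P5 4, P6 4, P7 7, P8 4 (sum 40, leaving 5 seats).
Remainders in descending order: P3 0.925, P8 0.862, P1 0.836, P6 0.669, P2 0.645, P7 0.559, P5 0.388, P4 0.116.
Largest remainders: P3, P8, P1, P6, P2 receive the extra seats.
P4 receives 5.

5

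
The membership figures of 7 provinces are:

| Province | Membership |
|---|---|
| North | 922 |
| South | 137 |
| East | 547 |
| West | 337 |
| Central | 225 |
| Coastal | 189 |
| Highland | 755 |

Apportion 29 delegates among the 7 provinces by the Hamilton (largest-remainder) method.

North 9, South 1, East 5, West 3, Central 2, Coastal 2, Highland 7

The standard divisor is 3112/29 ≈ 107.31.
Standard quotas: North 8.592, South 1.277, East 5.097, West 3.140, Central 2.097, Coastal 1.761, Highland 7.036.
Lower quotas: North 8, South 1, East 5, West 3, Central 2, Coastal 1, Highland 7 (sum 27, leaving 2 seats).
Remainders in descending order: Coastal 0.761, North 0.592, South 0.277, West 0.140, East 0.097, Central 0.097, Highland 0.036.
The surplus seats go to Coastal, North.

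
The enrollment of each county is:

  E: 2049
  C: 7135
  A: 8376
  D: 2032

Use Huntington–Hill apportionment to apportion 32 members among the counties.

With divisor 606: modified quotas E 3.381, C 11.774, A 13.822, D 3.353.
Geometric-mean thresholds: E √(3·4)=3.464, C √(11·12)=11.489, A √(13·14)=13.491, D √(3·4)=3.464.
Each quota rounded against its threshold gives E 3, C 12, A 14, D 3 (total 32).

E 3, C 12, A 14, D 3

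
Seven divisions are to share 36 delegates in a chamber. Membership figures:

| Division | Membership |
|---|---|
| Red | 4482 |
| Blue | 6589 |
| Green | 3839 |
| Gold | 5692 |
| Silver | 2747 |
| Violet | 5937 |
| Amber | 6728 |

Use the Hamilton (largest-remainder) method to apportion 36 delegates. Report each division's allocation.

The standard divisor is 36014/36 ≈ 1000.389.
Standard quotas: Red 4.4803, Blue 6.5864, Green 3.8375, Gold 5.6898, Silver 2.7459, Violet 5.9347, Amber 6.7254.
Lower quotas: Red 4, Blue 6, Green 3, Gold 5, Silver 2, Violet 5, Amber 6 (sum 31, leaving 5 seats).
Remainders in descending order: Violet 0.9347, Green 0.8375, Silver 0.7459, Amber 0.7254, Gold 0.6898, Blue 0.5864, Red 0.4803.
Largest remainders: Violet, Green, Silver, Amber, Gold receive the extra seats.

Red: 4, Blue: 6, Green: 4, Gold: 6, Silver: 3, Violet: 6, Amber: 7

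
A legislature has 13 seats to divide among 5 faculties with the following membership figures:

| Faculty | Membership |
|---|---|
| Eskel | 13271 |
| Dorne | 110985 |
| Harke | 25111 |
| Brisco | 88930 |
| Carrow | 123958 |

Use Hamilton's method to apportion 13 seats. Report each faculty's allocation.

Total 362255; standard divisor 362255/13 ≈ 27865.769.
Standard quotas: Eskel 0.4762, Dorne 3.9828, Harke 0.9011, Brisco 3.1914, Carrow 4.4484.
Lower quotas: Eskel 0, Dorne 3, Harke 0, Brisco 3, Carrow 4 (sum 10, leaving 3 seats).
Remainders in descending order: Dorne 0.9828, Harke 0.9011, Eskel 0.4762, Carrow 0.4484, Brisco 0.1914.
Largest remainders: Dorne, Harke, Eskel receive the extra seats.

Eskel 1, Dorne 4, Harke 1, Brisco 3, Carrow 4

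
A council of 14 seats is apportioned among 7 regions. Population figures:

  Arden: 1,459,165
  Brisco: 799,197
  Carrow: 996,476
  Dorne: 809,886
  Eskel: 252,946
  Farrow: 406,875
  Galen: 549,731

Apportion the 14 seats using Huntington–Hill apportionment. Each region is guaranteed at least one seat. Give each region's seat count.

Arden 4; Brisco 2; Carrow 3; Dorne 2; Eskel 1; Farrow 1; Galen 1

With divisor 397764: modified quotas Arden 3.668, Brisco 2.009, Carrow 2.505, Dorne 2.036, Eskel 0.636, Farrow 1.023, Galen 1.382.
Geometric-mean thresholds: Arden √(3·4)=3.464, Brisco √(2·3)=2.449, Carrow √(2·3)=2.449, Dorne √(2·3)=2.449, Eskel (min 1), Farrow √(1·2)=1.414, Galen √(1·2)=1.414.
Each quota rounded against its threshold gives Arden 4, Brisco 2, Carrow 3, Dorne 2, Eskel 1, Farrow 1, Galen 1 (total 14).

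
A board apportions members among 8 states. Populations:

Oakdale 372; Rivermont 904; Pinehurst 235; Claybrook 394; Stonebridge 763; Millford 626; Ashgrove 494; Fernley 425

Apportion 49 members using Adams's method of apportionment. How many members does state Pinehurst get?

Standard divisor 4213/49 ≈ 85.98; standard quotas: Oakdale 4.327, Rivermont 10.514, Pinehurst 2.733, Claybrook 4.582, Stonebridge 8.874, Millford 7.281, Ashgrove 5.746, Fernley 4.943.
Rounding up gives 5, 11, 3, 5, 9, 8, 6, 5 = 52 seats, so the divisor must be adjusted.
With modified divisor 94: modified quotas Oakdale 3.957, Rivermont 9.617, Pinehurst 2.500, Claybrook 4.191, Stonebridge 8.117, Millford 6.660, Ashgrove 5.255, Fernley 4.521.
Rounding up: Oakdale 4, Rivermont 10, Pinehurst 3, Claybrook 5, Stonebridge 9, Millford 7, Ashgrove 6, Fernley 5 (total 49).
Pinehurst receives 3.

3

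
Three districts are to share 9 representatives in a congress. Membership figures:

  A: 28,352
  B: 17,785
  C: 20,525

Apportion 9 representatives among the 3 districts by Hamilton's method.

Total 66662; standard divisor 66662/9 ≈ 7406.889.
Standard quotas: A 3.8278, B 2.4011, C 2.7711.
Lower quotas: A 3, B 2, C 2 (sum 7, leaving 2 seats).
Remainders in descending order: A 0.8278, C 0.7711, B 0.4011.
The surplus seats go to A, C.

A: 4, B: 2, C: 3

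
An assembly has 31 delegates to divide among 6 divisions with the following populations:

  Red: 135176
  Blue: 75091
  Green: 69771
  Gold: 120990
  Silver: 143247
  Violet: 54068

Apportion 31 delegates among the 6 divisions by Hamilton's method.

Red: 7; Blue: 4; Green: 4; Gold: 6; Silver: 7; Violet: 3

The standard divisor is 598343/31 ≈ 19301.387.
Standard quotas: Red 7.0034, Blue 3.8904, Green 3.6148, Gold 6.2685, Silver 7.4216, Violet 2.8012.
Lower quotas: Red 7, Blue 3, Green 3, Gold 6, Silver 7, Violet 2 (sum 28, leaving 3 seats).
Remainders in descending order: Blue 0.8904, Violet 0.8012, Green 0.6148, Silver 0.4216, Gold 0.2685, Red 0.0034.
The surplus seats go to Blue, Violet, Green.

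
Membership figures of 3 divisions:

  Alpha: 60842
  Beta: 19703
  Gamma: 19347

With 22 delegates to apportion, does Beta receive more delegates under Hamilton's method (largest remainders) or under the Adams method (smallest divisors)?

Hamilton: Alpha 14, Beta 4, Gamma 4.
Adams: Alpha 13, Beta 5, Gamma 4.
Beta gets 4 under Hamilton and 5 under Adams.

Adams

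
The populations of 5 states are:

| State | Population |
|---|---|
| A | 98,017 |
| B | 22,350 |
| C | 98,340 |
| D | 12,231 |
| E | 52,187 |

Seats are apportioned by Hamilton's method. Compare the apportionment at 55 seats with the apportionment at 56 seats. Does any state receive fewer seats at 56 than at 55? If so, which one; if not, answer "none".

D

At 55 seats: A 19, B 4, C 19, D 3, E 10.
At 56 seats: A 19, B 5, C 20, D 2, E 10.
D drops from 3 to 2.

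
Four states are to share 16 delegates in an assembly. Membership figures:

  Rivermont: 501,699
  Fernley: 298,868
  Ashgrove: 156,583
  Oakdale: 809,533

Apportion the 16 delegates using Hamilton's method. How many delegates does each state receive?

Rivermont=5, Fernley=3, Ashgrove=1, Oakdale=7

The standard divisor is 1766683/16 ≈ 110417.688.
Standard quotas: Rivermont 4.5436, Fernley 2.7067, Ashgrove 1.4181, Oakdale 7.3316.
Lower quotas: Rivermont 4, Fernley 2, Ashgrove 1, Oakdale 7 (sum 14, leaving 2 seats).
Remainders in descending order: Fernley 0.7067, Rivermont 0.5436, Ashgrove 0.4181, Oakdale 0.3316.
The surplus seats go to Fernley, Rivermont.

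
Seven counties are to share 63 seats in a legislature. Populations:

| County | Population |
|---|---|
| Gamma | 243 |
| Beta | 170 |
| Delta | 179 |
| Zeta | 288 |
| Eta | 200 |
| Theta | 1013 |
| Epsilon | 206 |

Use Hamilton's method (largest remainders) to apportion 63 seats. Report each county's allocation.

Gamma: 7; Beta: 5; Delta: 5; Zeta: 8; Eta: 5; Theta: 28; Epsilon: 5

Total 2299; standard divisor 2299/63 ≈ 36.492.
Standard quotas: Gamma 6.659, Beta 4.659, Delta 4.905, Zeta 7.892, Eta 5.481, Theta 27.759, Epsilon 5.645.
Lower quotas: Gamma 6, Beta 4, Delta 4, Zeta 7, Eta 5, Theta 27, Epsilon 5 (sum 58, leaving 5 seats).
Remainders in descending order: Delta 0.905, Zeta 0.892, Theta 0.759, Gamma 0.659, Beta 0.659, Epsilon 0.645, Eta 0.481.
Largest remainders: Delta, Zeta, Theta, Gamma, Beta receive the extra seats.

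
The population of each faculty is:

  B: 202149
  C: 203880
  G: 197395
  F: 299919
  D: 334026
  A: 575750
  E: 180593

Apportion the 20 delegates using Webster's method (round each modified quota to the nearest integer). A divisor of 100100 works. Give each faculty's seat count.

With modified divisor 100100: modified quotas B 2.019, C 2.037, G 1.972, F 2.996, D 3.337, A 5.752, E 1.804.
Rounding to the nearest integer: B 2, C 2, G 2, F 3, D 3, A 6, E 2 (total 20).

B=2; C=2; G=2; F=3; D=3; A=6; E=2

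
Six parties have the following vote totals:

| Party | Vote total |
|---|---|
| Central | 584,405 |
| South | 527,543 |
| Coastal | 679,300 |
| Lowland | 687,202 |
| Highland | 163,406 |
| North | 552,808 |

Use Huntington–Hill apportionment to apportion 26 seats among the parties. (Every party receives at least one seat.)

Central=5; South=4; Coastal=6; Lowland=6; Highland=1; North=4

With divisor 123817: modified quotas Central 4.720, South 4.261, Coastal 5.486, Lowland 5.550, Highland 1.320, North 4.465.
Geometric-mean thresholds: Central √(4·5)=4.472, South √(4·5)=4.472, Coastal √(5·6)=5.477, Lowland √(5·6)=5.477, Highland √(1·2)=1.414, North √(4·5)=4.472.
Each quota rounded against its threshold gives Central 5, South 4, Coastal 6, Lowland 6, Highland 1, North 4 (total 26).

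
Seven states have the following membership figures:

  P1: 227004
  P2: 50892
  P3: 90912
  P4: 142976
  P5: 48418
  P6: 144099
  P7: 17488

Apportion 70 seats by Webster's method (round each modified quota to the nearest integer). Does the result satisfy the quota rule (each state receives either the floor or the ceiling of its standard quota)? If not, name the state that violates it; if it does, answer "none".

Standard quotas: P1 22.015, P2 4.936, P3 8.817, P4 13.866, P5 4.696, P6 13.975, P7 1.696.
Webster allocation: P1 21, P2 5, P3 9, P4 14, P5 5, P6 14, P7 2.
P1 has quota 22.015 (lower 22, upper 23) but receives 21 — outside the quota interval.

P1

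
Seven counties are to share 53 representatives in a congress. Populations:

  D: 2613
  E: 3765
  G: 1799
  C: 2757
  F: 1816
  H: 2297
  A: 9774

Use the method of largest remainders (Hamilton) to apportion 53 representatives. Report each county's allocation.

Standard divisor: 24821 ÷ 53 ≈ 468.321.
Standard quotas: D 5.5795, E 8.0394, G 3.8414, C 5.8870, F 3.8777, H 4.9048, A 20.8703.
Lower quotas: D 5, E 8, G 3, C 5, F 3, H 4, A 20 (sum 48, leaving 5 seats).
Remainders in descending order: H 0.9048, C 0.8870, F 0.8777, A 0.8703, G 0.8414, D 0.5795, E 0.0394.
The surplus seats go to H, C, F, A, G.

D 5, E 8, G 4, C 6, F 4, H 5, A 21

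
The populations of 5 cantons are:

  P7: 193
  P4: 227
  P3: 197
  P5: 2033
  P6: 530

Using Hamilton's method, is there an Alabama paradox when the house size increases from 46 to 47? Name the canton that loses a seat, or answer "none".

At 46 seats: P7 3, P4 3, P3 3, P5 29, P6 8.
At 47 seats: P7 3, P4 3, P3 3, P5 30, P6 8.
No canton's allocation decreased.

none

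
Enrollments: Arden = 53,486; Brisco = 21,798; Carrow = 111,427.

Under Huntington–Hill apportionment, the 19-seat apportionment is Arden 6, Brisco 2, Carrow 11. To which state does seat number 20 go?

Priority for the next seat is population ÷ (√(s·(s+1))).
Priorities: Arden 8253.069, Brisco 8898.996, Carrow 9698.475.
Highest priority: Carrow.

Carrow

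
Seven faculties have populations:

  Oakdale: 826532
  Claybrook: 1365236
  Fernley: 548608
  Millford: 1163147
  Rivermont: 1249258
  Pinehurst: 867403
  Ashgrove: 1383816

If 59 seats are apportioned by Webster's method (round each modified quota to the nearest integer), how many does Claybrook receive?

Standard divisor 7404000/59 ≈ 125491.525; standard quotas: Oakdale 6.586, Claybrook 10.879, Fernley 4.372, Millford 9.269, Rivermont 9.955, Pinehurst 6.912, Ashgrove 11.027.
Rounding to the nearest integer gives Oakdale 7, Claybrook 11, Fernley 4, Millford 9, Rivermont 10, Pinehurst 7, Ashgrove 11 — total 59, matching the house size, so no adjustment is needed.
Claybrook receives 11.

11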